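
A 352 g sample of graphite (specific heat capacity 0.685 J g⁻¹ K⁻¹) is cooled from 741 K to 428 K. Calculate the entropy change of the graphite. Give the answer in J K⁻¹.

ΔS = ∫dQ_rev/T = m c ln(T₂/T₁) = 352 × 0.685 × ln(428/741) = -132 J/K.

ΔS = -132 J/K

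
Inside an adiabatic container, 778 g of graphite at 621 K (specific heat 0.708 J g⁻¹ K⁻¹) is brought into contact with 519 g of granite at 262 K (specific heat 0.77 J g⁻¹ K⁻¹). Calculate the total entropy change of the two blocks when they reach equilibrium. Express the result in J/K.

Energy balance: T_f = (m₁c₁T₁ + m₂c₂T₂)/(m₁c₁ + m₂c₂) = 470.05 K.
ΔS₁ = m₁c₁ ln(T_f/T₁) = 550.824 × ln(470.05/621) = -153.4 J/K.
ΔS₂ = m₂c₂ ln(T_f/T₂) = 399.63 × ln(470.05/262) = 233.6 J/K.
ΔS_total = -153.4 + 233.6 = 80.2 J/K.

ΔS_total = 80.2 J/K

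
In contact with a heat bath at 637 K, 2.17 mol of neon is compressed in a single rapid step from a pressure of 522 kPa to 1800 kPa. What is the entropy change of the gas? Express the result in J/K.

ΔS_gas = -22.3 J/K

Entropy is a state function, so ΔS_gas depends only on the end states.
For an isothermal ideal gas ΔS_gas = nR ln(P₁/P₂) = 2.17 × 8.314 × ln(522/1800) = -22.3 J/K.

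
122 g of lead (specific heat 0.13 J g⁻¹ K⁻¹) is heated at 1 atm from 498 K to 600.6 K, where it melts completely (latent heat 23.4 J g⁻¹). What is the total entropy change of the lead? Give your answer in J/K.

ΔS = 7.72 J/K

Warming step: ΔS₁ = m c ln(T_tr/T_i) = 122 × 0.13 × ln(600.6/498) = 2.971 J/K.
Phase change: ΔS₂ = +mL/T_tr = 122 × 23.4 / 600.6 = 4.753 J/K.
ΔS_total = (2.971) + (4.753) = 7.72 J/K.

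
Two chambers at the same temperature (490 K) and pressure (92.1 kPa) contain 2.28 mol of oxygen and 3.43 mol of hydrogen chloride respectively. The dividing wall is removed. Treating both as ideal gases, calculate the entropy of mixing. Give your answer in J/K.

Mole fractions: x_A = 2.28/5.71 = 0.399, x_B = 0.601.
ΔS_mix = −R(n_A ln x_A + n_B ln x_B) = −8.314 × (2.28 ln 0.399 + 3.43 ln 0.601) = 31.9 J/K.

ΔS_mix = 31.9 J/K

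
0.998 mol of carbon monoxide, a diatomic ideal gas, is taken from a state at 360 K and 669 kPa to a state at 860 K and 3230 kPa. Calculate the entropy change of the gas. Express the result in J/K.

ΔS = nC_p ln(T₂/T₁) − nR ln(P₂/P₁), with C_p = 7R/2 = 29.1 J mol⁻¹ K⁻¹ for a diatomic ideal gas.
ΔS = 0.998 × [29.1 × ln(860/360) − 8.314 × ln(3230/669)] = 12.2 J/K.

ΔS = 12.2 J/K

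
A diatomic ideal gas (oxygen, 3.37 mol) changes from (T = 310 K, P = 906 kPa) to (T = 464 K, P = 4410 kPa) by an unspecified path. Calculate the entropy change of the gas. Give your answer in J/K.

ΔS = -4.79 J/K

ΔS = nC_p ln(T₂/T₁) − nR ln(P₂/P₁), with C_p = 7R/2 = 29.1 J mol⁻¹ K⁻¹ for a diatomic ideal gas.
ΔS = 3.37 × [29.1 × ln(464/310) − 8.314 × ln(4410/906)] = -4.79 J/K.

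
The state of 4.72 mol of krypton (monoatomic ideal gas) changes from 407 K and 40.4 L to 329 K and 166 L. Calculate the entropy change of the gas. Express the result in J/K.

ΔS = 42.9 J/K

Entropy is a state function: ΔS = nC_V ln(T₂/T₁) + nR ln(V₂/V₁), with C_V = 3R/2 = 12.47 J mol⁻¹ K⁻¹ for a monoatomic ideal gas.
ΔS = 4.72 × [12.47 × ln(329/407) + 8.314 × ln(166/40.4)] = 42.9 J/K.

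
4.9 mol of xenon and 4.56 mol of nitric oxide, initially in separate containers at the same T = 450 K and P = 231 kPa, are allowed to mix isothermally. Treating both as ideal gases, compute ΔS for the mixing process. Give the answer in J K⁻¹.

ΔS_mix = 54.5 J/K

Mole fractions: x_A = 4.9/9.46 = 0.518, x_B = 0.482.
ΔS_mix = −R(n_A ln x_A + n_B ln x_B) = −8.314 × (4.9 ln 0.518 + 4.56 ln 0.482) = 54.5 J/K.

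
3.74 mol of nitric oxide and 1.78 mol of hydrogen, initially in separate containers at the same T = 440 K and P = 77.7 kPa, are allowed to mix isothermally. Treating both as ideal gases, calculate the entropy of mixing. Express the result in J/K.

ΔS_mix = 28.9 J/K

Mole fractions: x_A = 3.74/5.52 = 0.678, x_B = 0.322.
ΔS_mix = −R(n_A ln x_A + n_B ln x_B) = −8.314 × (3.74 ln 0.678 + 1.78 ln 0.322) = 28.9 J/K.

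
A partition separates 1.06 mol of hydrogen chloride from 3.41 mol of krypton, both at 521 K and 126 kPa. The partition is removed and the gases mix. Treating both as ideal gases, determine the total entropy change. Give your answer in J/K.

ΔS_mix = 20.4 J/K

Mole fractions: x_A = 1.06/4.47 = 0.237, x_B = 0.763.
ΔS_mix = −R(n_A ln x_A + n_B ln x_B) = −8.314 × (1.06 ln 0.237 + 3.41 ln 0.763) = 20.4 J/K.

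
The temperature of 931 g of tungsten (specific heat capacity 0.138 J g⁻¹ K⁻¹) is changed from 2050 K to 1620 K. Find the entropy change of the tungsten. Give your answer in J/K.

ΔS = ∫dQ_rev/T = m c ln(T₂/T₁) = 931 × 0.138 × ln(1620/2050) = -30.2 J/K.

ΔS = -30.2 J/K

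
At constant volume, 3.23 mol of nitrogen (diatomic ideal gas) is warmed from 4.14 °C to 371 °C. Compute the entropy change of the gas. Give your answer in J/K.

ΔS = 56.6 J/K

In kelvin: T₁ = 277.29 K, T₂ = 644.15 K. At constant volume, ΔS = nC_V ln(T₂/T₁) with C_V = 5R/2 = 20.79 J mol⁻¹ K⁻¹.
ΔS = 3.23 × 20.79 × ln(644.15/277.29) = 56.6 J/K.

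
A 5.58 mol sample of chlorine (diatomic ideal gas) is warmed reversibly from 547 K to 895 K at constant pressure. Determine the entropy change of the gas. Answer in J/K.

ΔS = 79.9 J/K

At constant pressure, ΔS = nC_p ln(T₂/T₁) with C_p = 7R/2 = 29.1 J mol⁻¹ K⁻¹.
ΔS = 5.58 × 29.1 × ln(895/547) = 79.9 J/K.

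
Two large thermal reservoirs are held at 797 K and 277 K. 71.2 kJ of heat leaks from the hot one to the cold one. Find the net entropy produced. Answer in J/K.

ΔS_hot = −Q/T_H = −71200/797 = -89.34 J/K and ΔS_cold = +Q/T_C = 71200/277 = 257 J/K.
ΔS_total = -89.34 + 257 = 168 J/K, positive as the second law requires.

ΔS_total = 168 J/K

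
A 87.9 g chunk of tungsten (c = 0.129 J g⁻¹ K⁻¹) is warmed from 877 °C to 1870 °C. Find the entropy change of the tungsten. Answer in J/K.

In kelvin: T₁ = 1150.15 K, T₂ = 2143.15 K. ΔS = ∫dQ_rev/T = m c ln(T₂/T₁) = 87.9 × 0.129 × ln(2143.15/1150.15) = 7.06 J/K.

ΔS = 7.06 J/K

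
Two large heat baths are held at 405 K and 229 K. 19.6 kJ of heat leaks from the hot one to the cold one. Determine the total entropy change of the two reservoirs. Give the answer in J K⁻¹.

ΔS_hot = −Q/T_H = −19600/405 = -48.4 J/K and ΔS_cold = +Q/T_C = 19600/229 = 85.59 J/K.
ΔS_total = -48.4 + 85.59 = 37.2 J/K, positive as the second law requires.

ΔS_total = 37.2 J/K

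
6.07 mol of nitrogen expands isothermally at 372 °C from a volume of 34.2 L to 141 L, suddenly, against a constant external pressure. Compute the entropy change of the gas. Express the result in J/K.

ΔS_gas = 71.5 J/K

Entropy is a state function, so ΔS_gas depends only on the end states.
For an isothermal ideal gas ΔS_gas = nR ln(V₂/V₁) = 6.07 × 8.314 × ln(141/34.2) = 71.5 J/K.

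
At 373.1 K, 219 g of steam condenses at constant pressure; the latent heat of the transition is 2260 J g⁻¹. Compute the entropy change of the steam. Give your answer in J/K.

ΔS = -1330 J/K

Heat released by the substance: Q = −mL = −219 × 2260 = −494940 J.
At constant T, ΔS = Q_rev/T = −494940 / 373.1 = -1330 J/K.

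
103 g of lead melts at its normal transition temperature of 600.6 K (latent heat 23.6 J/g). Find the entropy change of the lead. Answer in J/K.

Heat absorbed by the substance: Q = mL = 103 × 23.6 = 2430.8 J.
At constant T, ΔS = Q_rev/T = 2430.8 / 600.6 = 4.05 J/K.

ΔS = 4.05 J/K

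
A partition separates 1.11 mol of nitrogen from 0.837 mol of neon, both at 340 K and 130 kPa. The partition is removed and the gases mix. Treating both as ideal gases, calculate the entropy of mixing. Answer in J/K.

ΔS_mix = 11.1 J/K

Mole fractions: x_A = 1.11/1.95 = 0.57, x_B = 0.43.
ΔS_mix = −R(n_A ln x_A + n_B ln x_B) = −8.314 × (1.11 ln 0.57 + 0.837 ln 0.43) = 11.1 J/K.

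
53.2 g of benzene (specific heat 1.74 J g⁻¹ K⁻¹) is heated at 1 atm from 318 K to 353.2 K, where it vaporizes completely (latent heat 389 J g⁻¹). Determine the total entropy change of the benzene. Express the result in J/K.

Warming step: ΔS₁ = m c ln(T_tr/T_i) = 53.2 × 1.74 × ln(353.2/318) = 9.718 J/K.
Phase change: ΔS₂ = +mL/T_tr = 53.2 × 389 / 353.2 = 58.59 J/K.
ΔS_total = (9.718) + (58.59) = 68.3 J/K.

ΔS = 68.3 J/K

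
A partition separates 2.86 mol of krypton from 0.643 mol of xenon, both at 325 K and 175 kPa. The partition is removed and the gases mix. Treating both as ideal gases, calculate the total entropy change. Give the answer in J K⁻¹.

ΔS_mix = 13.9 J/K

Mole fractions: x_A = 2.86/3.5 = 0.816, x_B = 0.184.
ΔS_mix = −R(n_A ln x_A + n_B ln x_B) = −8.314 × (2.86 ln 0.816 + 0.643 ln 0.184) = 13.9 J/K.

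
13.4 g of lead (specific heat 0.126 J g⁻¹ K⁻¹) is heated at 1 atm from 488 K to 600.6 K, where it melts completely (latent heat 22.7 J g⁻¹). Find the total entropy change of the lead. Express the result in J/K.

ΔS = 0.857 J/K

Warming step: ΔS₁ = m c ln(T_tr/T_i) = 13.4 × 0.126 × ln(600.6/488) = 0.3505 J/K.
Phase change: ΔS₂ = +mL/T_tr = 13.4 × 22.7 / 600.6 = 0.5065 J/K.
ΔS_total = (0.3505) + (0.5065) = 0.857 J/K.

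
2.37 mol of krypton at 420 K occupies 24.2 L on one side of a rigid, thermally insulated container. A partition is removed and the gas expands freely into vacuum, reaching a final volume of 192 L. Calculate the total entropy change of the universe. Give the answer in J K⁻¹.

For an ideal gas in free expansion Q = 0 and W = 0, so T is unchanged.
Entropy is a state function; using a reversible isothermal path, ΔS_gas = nR ln(V₂/V₁) = 2.37 × 8.314 × ln(192/24.2) = 40.8 J/K.
The insulated surroundings exchange no heat, so ΔS_surr = 0 and ΔS_universe = ΔS_gas.

ΔS_universe = 40.8 J/K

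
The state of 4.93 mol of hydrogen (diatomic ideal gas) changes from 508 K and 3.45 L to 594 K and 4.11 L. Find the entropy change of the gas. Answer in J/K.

Entropy is a state function: ΔS = nC_V ln(T₂/T₁) + nR ln(V₂/V₁), with C_V = 5R/2 = 20.79 J mol⁻¹ K⁻¹ for a diatomic ideal gas.
ΔS = 4.93 × [20.79 × ln(594/508) + 8.314 × ln(4.11/3.45)] = 23.2 J/K.

ΔS = 23.2 J/K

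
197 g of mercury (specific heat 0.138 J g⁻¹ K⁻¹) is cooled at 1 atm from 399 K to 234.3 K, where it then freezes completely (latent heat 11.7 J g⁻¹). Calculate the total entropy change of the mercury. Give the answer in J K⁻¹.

ΔS = -24.3 J/K

Cooling step: ΔS₁ = m c ln(T_tr/T_i) = 197 × 0.138 × ln(234.3/399) = -14.47 J/K.
Phase change: ΔS₂ = −mL/T_tr = −197 × 11.7 / 234.3 = -9.837 J/K.
ΔS_total = (-14.47) + (-9.837) = -24.3 J/K.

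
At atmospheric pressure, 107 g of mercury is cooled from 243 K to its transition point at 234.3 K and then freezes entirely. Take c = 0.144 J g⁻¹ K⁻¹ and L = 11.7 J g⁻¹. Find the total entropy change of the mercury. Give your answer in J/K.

Cooling step: ΔS₁ = m c ln(T_tr/T_i) = 107 × 0.144 × ln(234.3/243) = -0.5618 J/K.
Phase change: ΔS₂ = −mL/T_tr = −107 × 11.7 / 234.3 = -5.343 J/K.
ΔS_total = (-0.5618) + (-5.343) = -5.9 J/K.

ΔS = -5.9 J/K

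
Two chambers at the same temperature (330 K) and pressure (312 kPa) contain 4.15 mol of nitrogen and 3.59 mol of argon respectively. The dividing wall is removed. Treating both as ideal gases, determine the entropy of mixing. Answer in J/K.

ΔS_mix = 44.4 J/K

Mole fractions: x_A = 4.15/7.74 = 0.536, x_B = 0.464.
ΔS_mix = −R(n_A ln x_A + n_B ln x_B) = −8.314 × (4.15 ln 0.536 + 3.59 ln 0.464) = 44.4 J/K.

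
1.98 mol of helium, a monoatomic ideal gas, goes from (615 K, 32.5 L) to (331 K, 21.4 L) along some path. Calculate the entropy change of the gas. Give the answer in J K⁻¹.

Entropy is a state function: ΔS = nC_V ln(T₂/T₁) + nR ln(V₂/V₁), with C_V = 3R/2 = 12.47 J mol⁻¹ K⁻¹ for a monoatomic ideal gas.
ΔS = 1.98 × [12.47 × ln(331/615) + 8.314 × ln(21.4/32.5)] = -22.2 J/K.

ΔS = -22.2 J/K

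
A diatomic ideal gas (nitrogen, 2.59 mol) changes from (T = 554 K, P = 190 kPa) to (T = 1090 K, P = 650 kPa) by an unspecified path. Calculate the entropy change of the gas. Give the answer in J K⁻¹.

ΔS = 24.5 J/K

ΔS = nC_p ln(T₂/T₁) − nR ln(P₂/P₁), with C_p = 7R/2 = 29.1 J mol⁻¹ K⁻¹ for a diatomic ideal gas.
ΔS = 2.59 × [29.1 × ln(1090/554) − 8.314 × ln(650/190)] = 24.5 J/K.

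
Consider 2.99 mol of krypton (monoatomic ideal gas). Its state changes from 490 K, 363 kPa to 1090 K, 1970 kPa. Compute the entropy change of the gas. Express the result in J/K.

ΔS = nC_p ln(T₂/T₁) − nR ln(P₂/P₁), with C_p = 5R/2 = 20.79 J mol⁻¹ K⁻¹ for a monoatomic ideal gas.
ΔS = 2.99 × [20.79 × ln(1090/490) − 8.314 × ln(1970/363)] = 7.64 J/K.

ΔS = 7.64 J/K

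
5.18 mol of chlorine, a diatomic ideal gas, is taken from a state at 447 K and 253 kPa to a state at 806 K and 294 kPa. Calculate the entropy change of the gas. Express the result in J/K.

ΔS = nC_p ln(T₂/T₁) − nR ln(P₂/P₁), with C_p = 7R/2 = 29.1 J mol⁻¹ K⁻¹ for a diatomic ideal gas.
ΔS = 5.18 × [29.1 × ln(806/447) − 8.314 × ln(294/253)] = 82.4 J/K.

ΔS = 82.4 J/K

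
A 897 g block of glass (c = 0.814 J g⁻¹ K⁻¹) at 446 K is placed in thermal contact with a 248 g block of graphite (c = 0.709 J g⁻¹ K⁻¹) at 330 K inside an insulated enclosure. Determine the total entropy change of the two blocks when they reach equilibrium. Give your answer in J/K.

ΔS_total = 6.04 J/K

Energy balance: T_f = (m₁c₁T₁ + m₂c₂T₂)/(m₁c₁ + m₂c₂) = 423.49 K.
ΔS₁ = m₁c₁ ln(T_f/T₁) = 730.158 × ln(423.49/446) = -37.82 J/K.
ΔS₂ = m₂c₂ ln(T_f/T₂) = 175.832 × ln(423.49/330) = 43.86 J/K.
ΔS_total = -37.82 + 43.86 = 6.04 J/K.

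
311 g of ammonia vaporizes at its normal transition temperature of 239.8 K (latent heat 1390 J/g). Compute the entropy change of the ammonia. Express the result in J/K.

ΔS = 1800 J/K

Heat absorbed by the substance: Q = mL = 311 × 1390 = 432290 J.
At constant T, ΔS = Q_rev/T = 432290 / 239.8 = 1800 J/K.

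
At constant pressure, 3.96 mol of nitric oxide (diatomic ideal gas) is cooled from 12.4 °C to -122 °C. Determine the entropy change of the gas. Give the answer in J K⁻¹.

ΔS = -73.3 J/K

In kelvin: T₁ = 285.55 K, T₂ = 151.15 K. At constant pressure, ΔS = nC_p ln(T₂/T₁) with C_p = 7R/2 = 29.1 J mol⁻¹ K⁻¹.
ΔS = 3.96 × 29.1 × ln(151.15/285.55) = -73.3 J/K.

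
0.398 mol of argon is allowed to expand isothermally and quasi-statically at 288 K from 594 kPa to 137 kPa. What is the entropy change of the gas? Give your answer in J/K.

For an isothermal ideal gas ΔS_gas = nR ln(P₁/P₂) = 0.398 × 8.314 × ln(594/137) = 4.85 J/K.

ΔS_gas = 4.85 J/K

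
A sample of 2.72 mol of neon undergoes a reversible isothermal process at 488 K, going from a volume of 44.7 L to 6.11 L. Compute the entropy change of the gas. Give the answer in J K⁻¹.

ΔS_gas = -45 J/K

For an isothermal ideal gas ΔS_gas = nR ln(V₂/V₁) = 2.72 × 8.314 × ln(6.11/44.7) = -45 J/K.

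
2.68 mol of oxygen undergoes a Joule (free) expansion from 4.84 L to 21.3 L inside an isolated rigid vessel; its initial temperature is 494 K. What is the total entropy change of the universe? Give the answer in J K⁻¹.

ΔS_universe = 33 J/K

For an ideal gas in free expansion Q = 0 and W = 0, so T is unchanged.
Entropy is a state function; using a reversible isothermal path, ΔS_gas = nR ln(V₂/V₁) = 2.68 × 8.314 × ln(21.3/4.84) = 33 J/K.
The insulated surroundings exchange no heat, so ΔS_surr = 0 and ΔS_universe = ΔS_gas.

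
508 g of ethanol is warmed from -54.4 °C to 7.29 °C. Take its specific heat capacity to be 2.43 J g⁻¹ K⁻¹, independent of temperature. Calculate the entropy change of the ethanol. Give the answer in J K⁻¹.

In kelvin: T₁ = 218.75 K, T₂ = 280.44 K. ΔS = ∫dQ_rev/T = m c ln(T₂/T₁) = 508 × 2.43 × ln(280.44/218.75) = 307 J/K.

ΔS = 307 J/K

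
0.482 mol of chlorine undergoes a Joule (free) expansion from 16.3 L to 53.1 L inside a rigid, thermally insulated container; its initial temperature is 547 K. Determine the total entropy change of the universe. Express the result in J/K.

ΔS_universe = 4.73 J/K

No heat is exchanged and no work is done, so the ideal-gas temperature stays constant.
Entropy is a state function; using a reversible isothermal path, ΔS_gas = nR ln(V₂/V₁) = 0.482 × 8.314 × ln(53.1/16.3) = 4.73 J/K.
The insulated surroundings exchange no heat, so ΔS_surr = 0 and ΔS_universe = ΔS_gas.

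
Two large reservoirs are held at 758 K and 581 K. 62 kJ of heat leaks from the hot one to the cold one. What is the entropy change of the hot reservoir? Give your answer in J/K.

The hot reservoir loses heat Q, so ΔS_hot = −Q/T_H = −62000/758 = -81.8 J/K.

ΔS_hot = -81.8 J/K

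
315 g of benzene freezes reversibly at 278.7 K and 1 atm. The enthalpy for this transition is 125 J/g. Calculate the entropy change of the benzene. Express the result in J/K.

Heat released by the substance: Q = −mL = −315 × 125 = −39375 J.
At constant T, ΔS = Q_rev/T = −39375 / 278.7 = -141 J/K.

ΔS = -141 J/K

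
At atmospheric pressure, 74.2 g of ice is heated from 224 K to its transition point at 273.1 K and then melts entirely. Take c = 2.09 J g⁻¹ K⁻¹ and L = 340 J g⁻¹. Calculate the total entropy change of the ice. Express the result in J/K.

Warming step: ΔS₁ = m c ln(T_tr/T_i) = 74.2 × 2.09 × ln(273.1/224) = 30.74 J/K.
Phase change: ΔS₂ = +mL/T_tr = 74.2 × 340 / 273.1 = 92.38 J/K.
ΔS_total = (30.74) + (92.38) = 123 J/K.

ΔS = 123 J/K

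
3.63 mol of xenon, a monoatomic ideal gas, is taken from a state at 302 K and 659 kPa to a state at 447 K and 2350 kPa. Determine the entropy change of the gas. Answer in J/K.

ΔS = -8.79 J/K

ΔS = nC_p ln(T₂/T₁) − nR ln(P₂/P₁), with C_p = 5R/2 = 20.79 J mol⁻¹ K⁻¹ for a monoatomic ideal gas.
ΔS = 3.63 × [20.79 × ln(447/302) − 8.314 × ln(2350/659)] = -8.79 J/K.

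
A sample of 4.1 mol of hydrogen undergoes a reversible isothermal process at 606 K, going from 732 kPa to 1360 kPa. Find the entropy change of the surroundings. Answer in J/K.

For an isothermal ideal gas ΔS_gas = nR ln(P₁/P₂) = 4.1 × 8.314 × ln(732/1360) = -21.1 J/K.
The process is reversible, so ΔS_surr = −ΔS_gas = 21.1 J/K and ΔS_universe = 0.

ΔS_surr = 21.1 J/K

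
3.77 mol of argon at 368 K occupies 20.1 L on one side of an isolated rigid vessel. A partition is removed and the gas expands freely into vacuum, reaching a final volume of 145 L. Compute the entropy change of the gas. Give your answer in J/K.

No heat is exchanged and no work is done, so the ideal-gas temperature stays constant.
Entropy is a state function; using a reversible isothermal path, ΔS_gas = nR ln(V₂/V₁) = 3.77 × 8.314 × ln(145/20.1) = 61.9 J/K.

ΔS_gas = 61.9 J/K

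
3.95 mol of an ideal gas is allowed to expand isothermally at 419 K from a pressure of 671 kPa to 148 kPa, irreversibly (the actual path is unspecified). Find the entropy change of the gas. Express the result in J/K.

ΔS_gas = 49.6 J/K

Entropy is a state function, so ΔS_gas depends only on the end states.
For an isothermal ideal gas ΔS_gas = nR ln(P₁/P₂) = 3.95 × 8.314 × ln(671/148) = 49.6 J/K.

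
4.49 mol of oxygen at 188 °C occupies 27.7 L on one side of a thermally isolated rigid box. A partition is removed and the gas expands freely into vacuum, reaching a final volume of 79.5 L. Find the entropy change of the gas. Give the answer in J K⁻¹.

ΔS_gas = 39.4 J/K

For an ideal gas in free expansion Q = 0 and W = 0, so T is unchanged.
Entropy is a state function; using a reversible isothermal path, ΔS_gas = nR ln(V₂/V₁) = 4.49 × 8.314 × ln(79.5/27.7) = 39.4 J/K.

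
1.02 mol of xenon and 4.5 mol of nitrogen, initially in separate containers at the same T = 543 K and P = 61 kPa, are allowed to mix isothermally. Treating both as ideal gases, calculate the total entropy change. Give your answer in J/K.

Mole fractions: x_A = 1.02/5.52 = 0.185, x_B = 0.815.
ΔS_mix = −R(n_A ln x_A + n_B ln x_B) = −8.314 × (1.02 ln 0.185 + 4.5 ln 0.815) = 22 J/K.

ΔS_mix = 22 J/K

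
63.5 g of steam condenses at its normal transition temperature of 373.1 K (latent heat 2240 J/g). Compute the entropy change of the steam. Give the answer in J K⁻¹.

ΔS = -381 J/K

Heat released by the substance: Q = −mL = −63.5 × 2240 = −142240 J.
At constant T, ΔS = Q_rev/T = −142240 / 373.1 = -381 J/K.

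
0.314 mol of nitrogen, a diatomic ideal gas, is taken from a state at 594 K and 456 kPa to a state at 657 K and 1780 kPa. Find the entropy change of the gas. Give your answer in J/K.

ΔS = nC_p ln(T₂/T₁) − nR ln(P₂/P₁), with C_p = 7R/2 = 29.1 J mol⁻¹ K⁻¹ for a diatomic ideal gas.
ΔS = 0.314 × [29.1 × ln(657/594) − 8.314 × ln(1780/456)] = -2.63 J/K.

ΔS = -2.63 J/K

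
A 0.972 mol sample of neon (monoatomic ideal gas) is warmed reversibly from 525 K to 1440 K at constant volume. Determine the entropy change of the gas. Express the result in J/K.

ΔS = 12.2 J/K

At constant volume, ΔS = nC_V ln(T₂/T₁) with C_V = 3R/2 = 12.47 J mol⁻¹ K⁻¹.
ΔS = 0.972 × 12.47 × ln(1440/525) = 12.2 J/K.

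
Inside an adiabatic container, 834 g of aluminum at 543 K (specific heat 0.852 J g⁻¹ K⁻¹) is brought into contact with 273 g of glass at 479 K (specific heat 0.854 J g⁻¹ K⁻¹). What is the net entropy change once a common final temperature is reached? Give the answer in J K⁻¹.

ΔS_total = 1.35 J/K

Energy balance: T_f = (m₁c₁T₁ + m₂c₂T₂)/(m₁c₁ + m₂c₂) = 527.19 K.
ΔS₁ = m₁c₁ ln(T_f/T₁) = 710.568 × ln(527.19/543) = -21 J/K.
ΔS₂ = m₂c₂ ln(T_f/T₂) = 233.142 × ln(527.19/479) = 22.35 J/K.
ΔS_total = -21 + 22.35 = 1.35 J/K.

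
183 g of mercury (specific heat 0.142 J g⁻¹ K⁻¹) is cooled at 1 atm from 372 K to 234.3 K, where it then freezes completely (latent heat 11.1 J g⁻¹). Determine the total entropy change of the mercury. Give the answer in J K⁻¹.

ΔS = -20.7 J/K

Cooling step: ΔS₁ = m c ln(T_tr/T_i) = 183 × 0.142 × ln(234.3/372) = -12.01 J/K.
Phase change: ΔS₂ = −mL/T_tr = −183 × 11.1 / 234.3 = -8.67 J/K.
ΔS_total = (-12.01) + (-8.67) = -20.7 J/K.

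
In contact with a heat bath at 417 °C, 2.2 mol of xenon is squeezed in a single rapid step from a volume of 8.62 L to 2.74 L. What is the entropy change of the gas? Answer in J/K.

Entropy is a state function, so ΔS_gas depends only on the end states.
For an isothermal ideal gas ΔS_gas = nR ln(V₂/V₁) = 2.2 × 8.314 × ln(2.74/8.62) = -21 J/K.

ΔS_gas = -21 J/K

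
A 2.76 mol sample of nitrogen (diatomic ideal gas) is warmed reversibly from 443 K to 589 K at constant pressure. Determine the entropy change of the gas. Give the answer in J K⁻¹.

At constant pressure, ΔS = nC_p ln(T₂/T₁) with C_p = 7R/2 = 29.1 J mol⁻¹ K⁻¹.
ΔS = 2.76 × 29.1 × ln(589/443) = 22.9 J/K.

ΔS = 22.9 J/K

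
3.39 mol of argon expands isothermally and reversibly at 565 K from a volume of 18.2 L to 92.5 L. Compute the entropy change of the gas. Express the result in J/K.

ΔS_gas = 45.8 J/K

For an isothermal ideal gas ΔS_gas = nR ln(V₂/V₁) = 3.39 × 8.314 × ln(92.5/18.2) = 45.8 J/K.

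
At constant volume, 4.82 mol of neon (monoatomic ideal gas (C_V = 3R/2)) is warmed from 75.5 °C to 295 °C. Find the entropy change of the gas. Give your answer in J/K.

ΔS = 29.4 J/K

In kelvin: T₁ = 348.65 K, T₂ = 568.15 K. At constant volume, ΔS = nC_V ln(T₂/T₁) with C_V = 3R/2 = 12.47 J mol⁻¹ K⁻¹.
ΔS = 4.82 × 12.47 × ln(568.15/348.65) = 29.4 J/K.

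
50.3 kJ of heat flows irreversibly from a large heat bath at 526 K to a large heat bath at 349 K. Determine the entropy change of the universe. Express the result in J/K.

ΔS_total = 48.5 J/K

ΔS_hot = −Q/T_H = −50300/526 = -95.63 J/K and ΔS_cold = +Q/T_C = 50300/349 = 144.1 J/K.
ΔS_total = -95.63 + 144.1 = 48.5 J/K, positive as the second law requires.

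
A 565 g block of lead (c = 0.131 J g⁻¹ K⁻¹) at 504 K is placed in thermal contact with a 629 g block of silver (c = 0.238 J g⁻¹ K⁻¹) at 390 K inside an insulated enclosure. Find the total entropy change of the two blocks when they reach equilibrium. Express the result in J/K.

Energy balance: T_f = (m₁c₁T₁ + m₂c₂T₂)/(m₁c₁ + m₂c₂) = 427.72 K.
ΔS₁ = m₁c₁ ln(T_f/T₁) = 74.015 × ln(427.72/504) = -12.15 J/K.
ΔS₂ = m₂c₂ ln(T_f/T₂) = 149.702 × ln(427.72/390) = 13.82 J/K.
ΔS_total = -12.15 + 13.82 = 1.67 J/K.

ΔS_total = 1.67 J/K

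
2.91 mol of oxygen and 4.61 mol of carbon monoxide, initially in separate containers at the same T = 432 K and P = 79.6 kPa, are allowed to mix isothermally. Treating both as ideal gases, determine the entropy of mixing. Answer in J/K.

Mole fractions: x_A = 2.91/7.52 = 0.387, x_B = 0.613.
ΔS_mix = −R(n_A ln x_A + n_B ln x_B) = −8.314 × (2.91 ln 0.387 + 4.61 ln 0.613) = 41.7 J/K.

ΔS_mix = 41.7 J/K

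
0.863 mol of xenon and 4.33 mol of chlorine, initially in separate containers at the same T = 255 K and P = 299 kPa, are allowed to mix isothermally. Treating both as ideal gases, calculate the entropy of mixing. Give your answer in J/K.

ΔS_mix = 19.4 J/K

Mole fractions: x_A = 0.863/5.19 = 0.166, x_B = 0.834.
ΔS_mix = −R(n_A ln x_A + n_B ln x_B) = −8.314 × (0.863 ln 0.166 + 4.33 ln 0.834) = 19.4 J/K.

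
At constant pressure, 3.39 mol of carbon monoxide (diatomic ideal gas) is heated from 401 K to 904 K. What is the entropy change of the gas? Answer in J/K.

At constant pressure, ΔS = nC_p ln(T₂/T₁) with C_p = 7R/2 = 29.1 J mol⁻¹ K⁻¹.
ΔS = 3.39 × 29.1 × ln(904/401) = 80.2 J/K.

ΔS = 80.2 J/K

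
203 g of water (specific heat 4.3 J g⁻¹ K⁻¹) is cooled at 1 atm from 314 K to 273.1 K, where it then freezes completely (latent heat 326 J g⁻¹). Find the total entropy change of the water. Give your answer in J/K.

Cooling step: ΔS₁ = m c ln(T_tr/T_i) = 203 × 4.3 × ln(273.1/314) = -121.8 J/K.
Phase change: ΔS₂ = −mL/T_tr = −203 × 326 / 273.1 = -242.3 J/K.
ΔS_total = (-121.8) + (-242.3) = -364 J/K.

ΔS = -364 J/K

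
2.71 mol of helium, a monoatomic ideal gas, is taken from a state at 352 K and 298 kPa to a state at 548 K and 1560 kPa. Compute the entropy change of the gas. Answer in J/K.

ΔS = nC_p ln(T₂/T₁) − nR ln(P₂/P₁), with C_p = 5R/2 = 20.79 J mol⁻¹ K⁻¹ for a monoatomic ideal gas.
ΔS = 2.71 × [20.79 × ln(548/352) − 8.314 × ln(1560/298)] = -12.4 J/K.

ΔS = -12.4 J/K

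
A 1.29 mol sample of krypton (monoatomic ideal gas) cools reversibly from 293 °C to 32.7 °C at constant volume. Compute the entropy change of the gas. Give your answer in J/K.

ΔS = -9.91 J/K

In kelvin: T₁ = 566.15 K, T₂ = 305.85 K. At constant volume, ΔS = nC_V ln(T₂/T₁) with C_V = 3R/2 = 12.47 J mol⁻¹ K⁻¹.
ΔS = 1.29 × 12.47 × ln(305.85/566.15) = -9.91 J/K.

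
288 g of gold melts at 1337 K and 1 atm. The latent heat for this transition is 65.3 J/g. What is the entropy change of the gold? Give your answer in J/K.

ΔS = 14.1 J/K

Heat absorbed by the substance: Q = mL = 288 × 65.3 = 18806.4 J.
At constant T, ΔS = Q_rev/T = 18806.4 / 1337 = 14.1 J/K.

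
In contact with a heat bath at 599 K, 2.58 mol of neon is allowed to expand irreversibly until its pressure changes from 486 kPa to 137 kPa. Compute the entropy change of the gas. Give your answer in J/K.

Entropy is a state function, so ΔS_gas depends only on the end states.
For an isothermal ideal gas ΔS_gas = nR ln(P₁/P₂) = 2.58 × 8.314 × ln(486/137) = 27.2 J/K.

ΔS_gas = 27.2 J/K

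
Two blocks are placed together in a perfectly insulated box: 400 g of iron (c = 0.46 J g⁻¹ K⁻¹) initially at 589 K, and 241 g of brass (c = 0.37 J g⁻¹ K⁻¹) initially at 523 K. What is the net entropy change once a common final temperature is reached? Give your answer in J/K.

Energy balance: T_f = (m₁c₁T₁ + m₂c₂T₂)/(m₁c₁ + m₂c₂) = 567.46 K.
ΔS₁ = m₁c₁ ln(T_f/T₁) = 184 × ln(567.46/589) = -6.8564 J/K.
ΔS₂ = m₂c₂ ln(T_f/T₂) = 89.17 × ln(567.46/523) = 7.2746 J/K.
ΔS_total = -6.8564 + 7.2746 = 0.418 J/K.

ΔS_total = 0.418 J/K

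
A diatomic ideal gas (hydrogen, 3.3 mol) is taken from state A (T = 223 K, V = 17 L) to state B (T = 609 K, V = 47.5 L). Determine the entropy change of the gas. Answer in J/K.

ΔS = 97.1 J/K

Entropy is a state function: ΔS = nC_V ln(T₂/T₁) + nR ln(V₂/V₁), with C_V = 5R/2 = 20.79 J mol⁻¹ K⁻¹ for a diatomic ideal gas.
ΔS = 3.3 × [20.79 × ln(609/223) + 8.314 × ln(47.5/17)] = 97.1 J/K.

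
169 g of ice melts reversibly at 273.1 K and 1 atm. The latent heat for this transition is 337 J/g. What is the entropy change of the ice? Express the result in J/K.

Heat absorbed by the substance: Q = mL = 169 × 337 = 56953 J.
At constant T, ΔS = Q_rev/T = 56953 / 273.1 = 209 J/K.

ΔS = 209 J/K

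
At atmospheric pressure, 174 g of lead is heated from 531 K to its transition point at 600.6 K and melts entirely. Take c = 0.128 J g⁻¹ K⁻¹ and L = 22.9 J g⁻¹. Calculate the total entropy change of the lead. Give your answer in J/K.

ΔS = 9.38 J/K

Warming step: ΔS₁ = m c ln(T_tr/T_i) = 174 × 0.128 × ln(600.6/531) = 2.743 J/K.
Phase change: ΔS₂ = +mL/T_tr = 174 × 22.9 / 600.6 = 6.634 J/K.
ΔS_total = (2.743) + (6.634) = 9.38 J/K.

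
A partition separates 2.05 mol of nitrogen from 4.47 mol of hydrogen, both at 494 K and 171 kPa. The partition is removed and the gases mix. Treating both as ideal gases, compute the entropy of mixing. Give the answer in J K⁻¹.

ΔS_mix = 33.7 J/K

Mole fractions: x_A = 2.05/6.52 = 0.314, x_B = 0.686.
ΔS_mix = −R(n_A ln x_A + n_B ln x_B) = −8.314 × (2.05 ln 0.314 + 4.47 ln 0.686) = 33.7 J/K.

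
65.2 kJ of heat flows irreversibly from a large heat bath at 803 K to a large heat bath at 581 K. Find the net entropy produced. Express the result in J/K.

ΔS_hot = −Q/T_H = −65200/803 = -81.2 J/K and ΔS_cold = +Q/T_C = 65200/581 = 112.2 J/K.
ΔS_total = -81.2 + 112.2 = 31 J/K, positive as the second law requires.

ΔS_total = 31 J/K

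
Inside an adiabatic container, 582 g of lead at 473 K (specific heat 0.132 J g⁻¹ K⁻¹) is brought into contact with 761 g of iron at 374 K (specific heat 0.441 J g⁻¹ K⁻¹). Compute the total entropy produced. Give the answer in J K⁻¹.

Energy balance: T_f = (m₁c₁T₁ + m₂c₂T₂)/(m₁c₁ + m₂c₂) = 392.44 K.
ΔS₁ = m₁c₁ ln(T_f/T₁) = 76.824 × ln(392.44/473) = -14.34 J/K.
ΔS₂ = m₂c₂ ln(T_f/T₂) = 335.601 × ln(392.44/374) = 16.15 J/K.
ΔS_total = -14.34 + 16.15 = 1.81 J/K.

ΔS_total = 1.81 J/K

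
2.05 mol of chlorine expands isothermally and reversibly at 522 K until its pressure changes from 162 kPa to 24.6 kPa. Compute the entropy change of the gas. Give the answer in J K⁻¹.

ΔS_gas = 32.1 J/K

For an isothermal ideal gas ΔS_gas = nR ln(P₁/P₂) = 2.05 × 8.314 × ln(162/24.6) = 32.1 J/K.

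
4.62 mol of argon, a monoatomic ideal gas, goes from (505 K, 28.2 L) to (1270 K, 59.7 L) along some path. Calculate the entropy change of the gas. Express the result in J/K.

ΔS = 81.9 J/K

Entropy is a state function: ΔS = nC_V ln(T₂/T₁) + nR ln(V₂/V₁), with C_V = 3R/2 = 12.47 J mol⁻¹ K⁻¹ for a monoatomic ideal gas.
ΔS = 4.62 × [12.47 × ln(1270/505) + 8.314 × ln(59.7/28.2)] = 81.9 J/K.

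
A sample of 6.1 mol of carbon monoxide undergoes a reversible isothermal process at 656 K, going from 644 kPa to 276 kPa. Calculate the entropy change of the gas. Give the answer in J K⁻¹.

For an isothermal ideal gas ΔS_gas = nR ln(P₁/P₂) = 6.1 × 8.314 × ln(644/276) = 43 J/K.

ΔS_gas = 43 J/K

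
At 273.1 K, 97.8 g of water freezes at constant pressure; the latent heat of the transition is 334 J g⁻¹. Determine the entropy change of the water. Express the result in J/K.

ΔS = -120 J/K

Heat released by the substance: Q = −mL = −97.8 × 334 = −32665.2 J.
At constant T, ΔS = Q_rev/T = −32665.2 / 273.1 = -120 J/K.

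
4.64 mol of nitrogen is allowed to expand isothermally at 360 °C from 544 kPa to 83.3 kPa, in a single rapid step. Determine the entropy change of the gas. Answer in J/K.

Entropy is a state function, so ΔS_gas depends only on the end states.
For an isothermal ideal gas ΔS_gas = nR ln(P₁/P₂) = 4.64 × 8.314 × ln(544/83.3) = 72.4 J/K.

ΔS_gas = 72.4 J/K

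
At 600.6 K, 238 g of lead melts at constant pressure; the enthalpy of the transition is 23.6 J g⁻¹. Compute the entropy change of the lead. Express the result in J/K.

ΔS = 9.35 J/K

Heat absorbed by the substance: Q = mL = 238 × 23.6 = 5616.8 J.
At constant T, ΔS = Q_rev/T = 5616.8 / 600.6 = 9.35 J/K.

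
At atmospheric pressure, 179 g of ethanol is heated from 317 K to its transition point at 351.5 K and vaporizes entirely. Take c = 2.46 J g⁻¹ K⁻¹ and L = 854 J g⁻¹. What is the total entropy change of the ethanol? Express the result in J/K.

ΔS = 480 J/K

Warming step: ΔS₁ = m c ln(T_tr/T_i) = 179 × 2.46 × ln(351.5/317) = 45.49 J/K.
Phase change: ΔS₂ = +mL/T_tr = 179 × 854 / 351.5 = 434.9 J/K.
ΔS_total = (45.49) + (434.9) = 480 J/K.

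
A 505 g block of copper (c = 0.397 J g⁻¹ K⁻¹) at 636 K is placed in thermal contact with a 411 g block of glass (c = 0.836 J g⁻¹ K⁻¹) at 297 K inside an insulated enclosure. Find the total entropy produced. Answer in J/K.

ΔS_total = 38.4 J/K

Energy balance: T_f = (m₁c₁T₁ + m₂c₂T₂)/(m₁c₁ + m₂c₂) = 421.92 K.
ΔS₁ = m₁c₁ ln(T_f/T₁) = 200.485 × ln(421.92/636) = -82.278 J/K.
ΔS₂ = m₂c₂ ln(T_f/T₂) = 343.596 × ln(421.92/297) = 120.63 J/K.
ΔS_total = -82.278 + 120.63 = 38.4 J/K.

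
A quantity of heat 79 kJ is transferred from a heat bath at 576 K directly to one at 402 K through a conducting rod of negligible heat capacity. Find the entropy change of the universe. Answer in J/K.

ΔS_hot = −Q/T_H = −79000/576 = -137.15 J/K and ΔS_cold = +Q/T_C = 79000/402 = 196.52 J/K.
ΔS_total = -137.15 + 196.52 = 59.4 J/K, positive as the second law requires.

ΔS_total = 59.4 J/K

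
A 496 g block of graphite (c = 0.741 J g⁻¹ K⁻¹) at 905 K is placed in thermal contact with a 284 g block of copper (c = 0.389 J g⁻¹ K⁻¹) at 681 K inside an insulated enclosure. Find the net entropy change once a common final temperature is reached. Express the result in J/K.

Energy balance: T_f = (m₁c₁T₁ + m₂c₂T₂)/(m₁c₁ + m₂c₂) = 853.23 K.
ΔS₁ = m₁c₁ ln(T_f/T₁) = 367.536 × ln(853.23/905) = -21.65 J/K.
ΔS₂ = m₂c₂ ln(T_f/T₂) = 110.476 × ln(853.23/681) = 24.91 J/K.
ΔS_total = -21.65 + 24.91 = 3.26 J/K.

ΔS_total = 3.26 J/K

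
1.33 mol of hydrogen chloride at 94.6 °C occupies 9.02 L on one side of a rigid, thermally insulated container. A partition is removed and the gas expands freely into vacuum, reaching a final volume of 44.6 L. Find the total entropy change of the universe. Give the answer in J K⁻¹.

No heat is exchanged and no work is done, so the ideal-gas temperature stays constant.
Entropy is a state function; using a reversible isothermal path, ΔS_gas = nR ln(V₂/V₁) = 1.33 × 8.314 × ln(44.6/9.02) = 17.7 J/K.
The insulated surroundings exchange no heat, so ΔS_surr = 0 and ΔS_universe = ΔS_gas.

ΔS_universe = 17.7 J/K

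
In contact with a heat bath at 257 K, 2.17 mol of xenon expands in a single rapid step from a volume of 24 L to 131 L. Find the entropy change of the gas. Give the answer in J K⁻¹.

ΔS_gas = 30.6 J/K

Entropy is a state function, so ΔS_gas depends only on the end states.
For an isothermal ideal gas ΔS_gas = nR ln(V₂/V₁) = 2.17 × 8.314 × ln(131/24) = 30.6 J/K.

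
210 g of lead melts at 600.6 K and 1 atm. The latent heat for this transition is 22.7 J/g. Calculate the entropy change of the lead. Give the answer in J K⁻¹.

ΔS = 7.94 J/K

Heat absorbed by the substance: Q = mL = 210 × 22.7 = 4767 J.
At constant T, ΔS = Q_rev/T = 4767 / 600.6 = 7.94 J/K.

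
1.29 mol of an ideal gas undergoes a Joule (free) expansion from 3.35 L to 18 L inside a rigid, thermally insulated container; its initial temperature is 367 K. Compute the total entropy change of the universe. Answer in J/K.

ΔS_universe = 18 J/K

For an ideal gas in free expansion Q = 0 and W = 0, so T is unchanged.
Entropy is a state function; using a reversible isothermal path, ΔS_gas = nR ln(V₂/V₁) = 1.29 × 8.314 × ln(18/3.35) = 18 J/K.
The insulated surroundings exchange no heat, so ΔS_surr = 0 and ΔS_universe = ΔS_gas.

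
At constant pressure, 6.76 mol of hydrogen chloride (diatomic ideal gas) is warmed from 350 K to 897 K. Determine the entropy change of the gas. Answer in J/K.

At constant pressure, ΔS = nC_p ln(T₂/T₁) with C_p = 7R/2 = 29.1 J mol⁻¹ K⁻¹.
ΔS = 6.76 × 29.1 × ln(897/350) = 185 J/K.

ΔS = 185 J/K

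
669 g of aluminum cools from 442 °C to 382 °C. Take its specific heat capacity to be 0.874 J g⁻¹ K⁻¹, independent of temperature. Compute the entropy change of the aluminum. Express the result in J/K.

In kelvin: T₁ = 715.15 K, T₂ = 655.15 K. ΔS = ∫dQ_rev/T = m c ln(T₂/T₁) = 669 × 0.874 × ln(655.15/715.15) = -51.2 J/K.

ΔS = -51.2 J/K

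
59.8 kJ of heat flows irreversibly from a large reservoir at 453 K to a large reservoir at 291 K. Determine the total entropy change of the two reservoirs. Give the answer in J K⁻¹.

ΔS_total = 73.5 J/K

ΔS_hot = −Q/T_H = −59800/453 = -132 J/K and ΔS_cold = +Q/T_C = 59800/291 = 205.5 J/K.
ΔS_total = -132 + 205.5 = 73.5 J/K, positive as the second law requires.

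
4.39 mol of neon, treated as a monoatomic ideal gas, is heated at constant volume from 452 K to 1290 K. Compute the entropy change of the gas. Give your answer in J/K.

At constant volume, ΔS = nC_V ln(T₂/T₁) with C_V = 3R/2 = 12.47 J mol⁻¹ K⁻¹.
ΔS = 4.39 × 12.47 × ln(1290/452) = 57.4 J/K.

ΔS = 57.4 J/K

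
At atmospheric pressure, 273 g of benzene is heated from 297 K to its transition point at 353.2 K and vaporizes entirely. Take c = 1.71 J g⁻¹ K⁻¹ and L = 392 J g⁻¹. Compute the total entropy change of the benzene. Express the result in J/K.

ΔS = 384 J/K

Warming step: ΔS₁ = m c ln(T_tr/T_i) = 273 × 1.71 × ln(353.2/297) = 80.9 J/K.
Phase change: ΔS₂ = +mL/T_tr = 273 × 392 / 353.2 = 303 J/K.
ΔS_total = (80.9) + (303) = 384 J/K.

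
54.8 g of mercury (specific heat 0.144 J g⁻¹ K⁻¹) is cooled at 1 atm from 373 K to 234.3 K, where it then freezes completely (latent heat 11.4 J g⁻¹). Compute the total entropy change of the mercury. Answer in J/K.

ΔS = -6.34 J/K

Cooling step: ΔS₁ = m c ln(T_tr/T_i) = 54.8 × 0.144 × ln(234.3/373) = -3.6692 J/K.
Phase change: ΔS₂ = −mL/T_tr = −54.8 × 11.4 / 234.3 = -2.6663 J/K.
ΔS_total = (-3.6692) + (-2.6663) = -6.34 J/K.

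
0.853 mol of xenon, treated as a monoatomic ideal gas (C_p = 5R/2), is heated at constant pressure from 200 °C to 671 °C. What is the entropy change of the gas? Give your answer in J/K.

In kelvin: T₁ = 473.15 K, T₂ = 944.15 K. At constant pressure, ΔS = nC_p ln(T₂/T₁) with C_p = 5R/2 = 20.79 J mol⁻¹ K⁻¹.
ΔS = 0.853 × 20.79 × ln(944.15/473.15) = 12.2 J/K.

ΔS = 12.2 J/K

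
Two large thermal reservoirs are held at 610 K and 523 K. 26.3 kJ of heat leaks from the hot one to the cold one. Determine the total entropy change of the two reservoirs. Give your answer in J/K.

ΔS_hot = −Q/T_H = −26300/610 = -43.115 J/K and ΔS_cold = +Q/T_C = 26300/523 = 50.287 J/K.
ΔS_total = -43.115 + 50.287 = 7.17 J/K, positive as the second law requires.

ΔS_total = 7.17 J/K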